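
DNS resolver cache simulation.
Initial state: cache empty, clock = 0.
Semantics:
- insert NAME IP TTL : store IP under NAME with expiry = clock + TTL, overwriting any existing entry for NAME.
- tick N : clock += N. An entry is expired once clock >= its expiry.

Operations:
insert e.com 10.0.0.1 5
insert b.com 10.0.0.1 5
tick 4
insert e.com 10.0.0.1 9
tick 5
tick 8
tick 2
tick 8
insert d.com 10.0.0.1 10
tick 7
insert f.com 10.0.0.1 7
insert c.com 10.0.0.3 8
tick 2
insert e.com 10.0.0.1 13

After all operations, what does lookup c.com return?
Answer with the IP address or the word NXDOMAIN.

Answer: 10.0.0.3

Derivation:
Op 1: insert e.com -> 10.0.0.1 (expiry=0+5=5). clock=0
Op 2: insert b.com -> 10.0.0.1 (expiry=0+5=5). clock=0
Op 3: tick 4 -> clock=4.
Op 4: insert e.com -> 10.0.0.1 (expiry=4+9=13). clock=4
Op 5: tick 5 -> clock=9. purged={b.com}
Op 6: tick 8 -> clock=17. purged={e.com}
Op 7: tick 2 -> clock=19.
Op 8: tick 8 -> clock=27.
Op 9: insert d.com -> 10.0.0.1 (expiry=27+10=37). clock=27
Op 10: tick 7 -> clock=34.
Op 11: insert f.com -> 10.0.0.1 (expiry=34+7=41). clock=34
Op 12: insert c.com -> 10.0.0.3 (expiry=34+8=42). clock=34
Op 13: tick 2 -> clock=36.
Op 14: insert e.com -> 10.0.0.1 (expiry=36+13=49). clock=36
lookup c.com: present, ip=10.0.0.3 expiry=42 > clock=36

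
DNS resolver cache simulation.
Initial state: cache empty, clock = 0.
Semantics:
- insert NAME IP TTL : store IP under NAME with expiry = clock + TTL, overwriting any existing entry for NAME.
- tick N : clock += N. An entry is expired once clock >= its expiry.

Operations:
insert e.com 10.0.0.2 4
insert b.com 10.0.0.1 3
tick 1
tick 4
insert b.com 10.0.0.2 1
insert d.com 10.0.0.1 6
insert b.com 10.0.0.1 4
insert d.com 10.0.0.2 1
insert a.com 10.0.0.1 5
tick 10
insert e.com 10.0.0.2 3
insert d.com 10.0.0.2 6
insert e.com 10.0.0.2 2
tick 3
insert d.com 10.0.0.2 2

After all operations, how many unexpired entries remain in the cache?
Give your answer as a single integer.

Op 1: insert e.com -> 10.0.0.2 (expiry=0+4=4). clock=0
Op 2: insert b.com -> 10.0.0.1 (expiry=0+3=3). clock=0
Op 3: tick 1 -> clock=1.
Op 4: tick 4 -> clock=5. purged={b.com,e.com}
Op 5: insert b.com -> 10.0.0.2 (expiry=5+1=6). clock=5
Op 6: insert d.com -> 10.0.0.1 (expiry=5+6=11). clock=5
Op 7: insert b.com -> 10.0.0.1 (expiry=5+4=9). clock=5
Op 8: insert d.com -> 10.0.0.2 (expiry=5+1=6). clock=5
Op 9: insert a.com -> 10.0.0.1 (expiry=5+5=10). clock=5
Op 10: tick 10 -> clock=15. purged={a.com,b.com,d.com}
Op 11: insert e.com -> 10.0.0.2 (expiry=15+3=18). clock=15
Op 12: insert d.com -> 10.0.0.2 (expiry=15+6=21). clock=15
Op 13: insert e.com -> 10.0.0.2 (expiry=15+2=17). clock=15
Op 14: tick 3 -> clock=18. purged={e.com}
Op 15: insert d.com -> 10.0.0.2 (expiry=18+2=20). clock=18
Final cache (unexpired): {d.com} -> size=1

Answer: 1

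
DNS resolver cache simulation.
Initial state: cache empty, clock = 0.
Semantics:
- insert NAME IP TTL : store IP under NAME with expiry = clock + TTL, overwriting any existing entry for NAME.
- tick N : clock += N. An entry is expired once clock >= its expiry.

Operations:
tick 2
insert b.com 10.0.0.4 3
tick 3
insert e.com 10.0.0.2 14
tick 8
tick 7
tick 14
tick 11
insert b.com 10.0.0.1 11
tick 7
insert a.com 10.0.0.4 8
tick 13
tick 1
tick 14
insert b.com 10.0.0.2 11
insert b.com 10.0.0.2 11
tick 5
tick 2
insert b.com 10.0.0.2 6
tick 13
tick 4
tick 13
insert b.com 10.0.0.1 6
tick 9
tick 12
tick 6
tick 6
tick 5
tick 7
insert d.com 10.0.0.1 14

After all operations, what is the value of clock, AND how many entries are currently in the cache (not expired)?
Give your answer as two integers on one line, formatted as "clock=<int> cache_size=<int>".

Op 1: tick 2 -> clock=2.
Op 2: insert b.com -> 10.0.0.4 (expiry=2+3=5). clock=2
Op 3: tick 3 -> clock=5. purged={b.com}
Op 4: insert e.com -> 10.0.0.2 (expiry=5+14=19). clock=5
Op 5: tick 8 -> clock=13.
Op 6: tick 7 -> clock=20. purged={e.com}
Op 7: tick 14 -> clock=34.
Op 8: tick 11 -> clock=45.
Op 9: insert b.com -> 10.0.0.1 (expiry=45+11=56). clock=45
Op 10: tick 7 -> clock=52.
Op 11: insert a.com -> 10.0.0.4 (expiry=52+8=60). clock=52
Op 12: tick 13 -> clock=65. purged={a.com,b.com}
Op 13: tick 1 -> clock=66.
Op 14: tick 14 -> clock=80.
Op 15: insert b.com -> 10.0.0.2 (expiry=80+11=91). clock=80
Op 16: insert b.com -> 10.0.0.2 (expiry=80+11=91). clock=80
Op 17: tick 5 -> clock=85.
Op 18: tick 2 -> clock=87.
Op 19: insert b.com -> 10.0.0.2 (expiry=87+6=93). clock=87
Op 20: tick 13 -> clock=100. purged={b.com}
Op 21: tick 4 -> clock=104.
Op 22: tick 13 -> clock=117.
Op 23: insert b.com -> 10.0.0.1 (expiry=117+6=123). clock=117
Op 24: tick 9 -> clock=126. purged={b.com}
Op 25: tick 12 -> clock=138.
Op 26: tick 6 -> clock=144.
Op 27: tick 6 -> clock=150.
Op 28: tick 5 -> clock=155.
Op 29: tick 7 -> clock=162.
Op 30: insert d.com -> 10.0.0.1 (expiry=162+14=176). clock=162
Final clock = 162
Final cache (unexpired): {d.com} -> size=1

Answer: clock=162 cache_size=1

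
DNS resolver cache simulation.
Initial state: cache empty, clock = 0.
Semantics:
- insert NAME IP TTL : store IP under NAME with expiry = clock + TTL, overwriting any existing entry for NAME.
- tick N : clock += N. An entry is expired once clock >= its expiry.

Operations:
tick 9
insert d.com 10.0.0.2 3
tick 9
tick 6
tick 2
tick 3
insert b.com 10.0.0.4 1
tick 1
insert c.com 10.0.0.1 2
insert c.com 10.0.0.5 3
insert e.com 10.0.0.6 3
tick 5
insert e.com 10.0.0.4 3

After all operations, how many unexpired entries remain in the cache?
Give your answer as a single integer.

Answer: 1

Derivation:
Op 1: tick 9 -> clock=9.
Op 2: insert d.com -> 10.0.0.2 (expiry=9+3=12). clock=9
Op 3: tick 9 -> clock=18. purged={d.com}
Op 4: tick 6 -> clock=24.
Op 5: tick 2 -> clock=26.
Op 6: tick 3 -> clock=29.
Op 7: insert b.com -> 10.0.0.4 (expiry=29+1=30). clock=29
Op 8: tick 1 -> clock=30. purged={b.com}
Op 9: insert c.com -> 10.0.0.1 (expiry=30+2=32). clock=30
Op 10: insert c.com -> 10.0.0.5 (expiry=30+3=33). clock=30
Op 11: insert e.com -> 10.0.0.6 (expiry=30+3=33). clock=30
Op 12: tick 5 -> clock=35. purged={c.com,e.com}
Op 13: insert e.com -> 10.0.0.4 (expiry=35+3=38). clock=35
Final cache (unexpired): {e.com} -> size=1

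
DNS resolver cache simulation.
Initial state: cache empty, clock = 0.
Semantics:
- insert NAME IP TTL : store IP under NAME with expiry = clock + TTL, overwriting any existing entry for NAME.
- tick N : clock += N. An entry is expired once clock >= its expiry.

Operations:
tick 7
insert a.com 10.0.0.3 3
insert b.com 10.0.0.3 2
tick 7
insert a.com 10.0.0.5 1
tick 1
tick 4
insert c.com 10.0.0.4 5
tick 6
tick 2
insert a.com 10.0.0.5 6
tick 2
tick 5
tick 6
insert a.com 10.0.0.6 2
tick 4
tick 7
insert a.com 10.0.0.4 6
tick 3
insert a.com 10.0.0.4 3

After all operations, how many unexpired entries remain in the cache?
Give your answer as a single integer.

Answer: 1

Derivation:
Op 1: tick 7 -> clock=7.
Op 2: insert a.com -> 10.0.0.3 (expiry=7+3=10). clock=7
Op 3: insert b.com -> 10.0.0.3 (expiry=7+2=9). clock=7
Op 4: tick 7 -> clock=14. purged={a.com,b.com}
Op 5: insert a.com -> 10.0.0.5 (expiry=14+1=15). clock=14
Op 6: tick 1 -> clock=15. purged={a.com}
Op 7: tick 4 -> clock=19.
Op 8: insert c.com -> 10.0.0.4 (expiry=19+5=24). clock=19
Op 9: tick 6 -> clock=25. purged={c.com}
Op 10: tick 2 -> clock=27.
Op 11: insert a.com -> 10.0.0.5 (expiry=27+6=33). clock=27
Op 12: tick 2 -> clock=29.
Op 13: tick 5 -> clock=34. purged={a.com}
Op 14: tick 6 -> clock=40.
Op 15: insert a.com -> 10.0.0.6 (expiry=40+2=42). clock=40
Op 16: tick 4 -> clock=44. purged={a.com}
Op 17: tick 7 -> clock=51.
Op 18: insert a.com -> 10.0.0.4 (expiry=51+6=57). clock=51
Op 19: tick 3 -> clock=54.
Op 20: insert a.com -> 10.0.0.4 (expiry=54+3=57). clock=54
Final cache (unexpired): {a.com} -> size=1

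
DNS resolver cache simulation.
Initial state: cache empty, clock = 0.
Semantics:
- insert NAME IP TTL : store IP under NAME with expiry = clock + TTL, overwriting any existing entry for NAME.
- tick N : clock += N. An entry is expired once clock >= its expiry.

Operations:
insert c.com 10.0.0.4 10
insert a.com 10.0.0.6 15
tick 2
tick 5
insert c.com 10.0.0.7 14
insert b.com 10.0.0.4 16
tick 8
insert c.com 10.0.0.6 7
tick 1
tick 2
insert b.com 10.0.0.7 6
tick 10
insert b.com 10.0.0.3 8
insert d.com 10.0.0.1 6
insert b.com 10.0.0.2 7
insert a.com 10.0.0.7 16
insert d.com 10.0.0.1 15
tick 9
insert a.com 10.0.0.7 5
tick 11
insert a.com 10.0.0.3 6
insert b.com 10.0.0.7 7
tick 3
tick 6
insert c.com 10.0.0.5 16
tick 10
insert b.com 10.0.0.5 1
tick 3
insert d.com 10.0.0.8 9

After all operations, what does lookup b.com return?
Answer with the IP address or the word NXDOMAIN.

Answer: NXDOMAIN

Derivation:
Op 1: insert c.com -> 10.0.0.4 (expiry=0+10=10). clock=0
Op 2: insert a.com -> 10.0.0.6 (expiry=0+15=15). clock=0
Op 3: tick 2 -> clock=2.
Op 4: tick 5 -> clock=7.
Op 5: insert c.com -> 10.0.0.7 (expiry=7+14=21). clock=7
Op 6: insert b.com -> 10.0.0.4 (expiry=7+16=23). clock=7
Op 7: tick 8 -> clock=15. purged={a.com}
Op 8: insert c.com -> 10.0.0.6 (expiry=15+7=22). clock=15
Op 9: tick 1 -> clock=16.
Op 10: tick 2 -> clock=18.
Op 11: insert b.com -> 10.0.0.7 (expiry=18+6=24). clock=18
Op 12: tick 10 -> clock=28. purged={b.com,c.com}
Op 13: insert b.com -> 10.0.0.3 (expiry=28+8=36). clock=28
Op 14: insert d.com -> 10.0.0.1 (expiry=28+6=34). clock=28
Op 15: insert b.com -> 10.0.0.2 (expiry=28+7=35). clock=28
Op 16: insert a.com -> 10.0.0.7 (expiry=28+16=44). clock=28
Op 17: insert d.com -> 10.0.0.1 (expiry=28+15=43). clock=28
Op 18: tick 9 -> clock=37. purged={b.com}
Op 19: insert a.com -> 10.0.0.7 (expiry=37+5=42). clock=37
Op 20: tick 11 -> clock=48. purged={a.com,d.com}
Op 21: insert a.com -> 10.0.0.3 (expiry=48+6=54). clock=48
Op 22: insert b.com -> 10.0.0.7 (expiry=48+7=55). clock=48
Op 23: tick 3 -> clock=51.
Op 24: tick 6 -> clock=57. purged={a.com,b.com}
Op 25: insert c.com -> 10.0.0.5 (expiry=57+16=73). clock=57
Op 26: tick 10 -> clock=67.
Op 27: insert b.com -> 10.0.0.5 (expiry=67+1=68). clock=67
Op 28: tick 3 -> clock=70. purged={b.com}
Op 29: insert d.com -> 10.0.0.8 (expiry=70+9=79). clock=70
lookup b.com: not in cache (expired or never inserted)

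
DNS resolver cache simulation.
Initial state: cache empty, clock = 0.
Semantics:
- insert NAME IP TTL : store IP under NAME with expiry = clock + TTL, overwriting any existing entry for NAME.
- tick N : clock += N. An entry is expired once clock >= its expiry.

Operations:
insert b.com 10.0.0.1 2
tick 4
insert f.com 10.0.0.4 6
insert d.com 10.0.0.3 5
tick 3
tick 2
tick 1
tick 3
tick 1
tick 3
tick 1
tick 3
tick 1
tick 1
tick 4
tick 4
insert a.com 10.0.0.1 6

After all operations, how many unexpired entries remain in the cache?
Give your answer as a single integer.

Op 1: insert b.com -> 10.0.0.1 (expiry=0+2=2). clock=0
Op 2: tick 4 -> clock=4. purged={b.com}
Op 3: insert f.com -> 10.0.0.4 (expiry=4+6=10). clock=4
Op 4: insert d.com -> 10.0.0.3 (expiry=4+5=9). clock=4
Op 5: tick 3 -> clock=7.
Op 6: tick 2 -> clock=9. purged={d.com}
Op 7: tick 1 -> clock=10. purged={f.com}
Op 8: tick 3 -> clock=13.
Op 9: tick 1 -> clock=14.
Op 10: tick 3 -> clock=17.
Op 11: tick 1 -> clock=18.
Op 12: tick 3 -> clock=21.
Op 13: tick 1 -> clock=22.
Op 14: tick 1 -> clock=23.
Op 15: tick 4 -> clock=27.
Op 16: tick 4 -> clock=31.
Op 17: insert a.com -> 10.0.0.1 (expiry=31+6=37). clock=31
Final cache (unexpired): {a.com} -> size=1

Answer: 1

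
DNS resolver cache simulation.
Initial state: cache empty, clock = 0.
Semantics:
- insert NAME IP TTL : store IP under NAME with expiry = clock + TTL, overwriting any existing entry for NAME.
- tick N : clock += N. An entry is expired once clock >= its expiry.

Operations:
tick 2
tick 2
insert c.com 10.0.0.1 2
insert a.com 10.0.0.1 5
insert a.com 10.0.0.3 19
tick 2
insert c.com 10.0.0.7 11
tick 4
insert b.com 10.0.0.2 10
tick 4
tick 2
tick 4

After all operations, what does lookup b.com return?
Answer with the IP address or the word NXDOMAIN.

Answer: NXDOMAIN

Derivation:
Op 1: tick 2 -> clock=2.
Op 2: tick 2 -> clock=4.
Op 3: insert c.com -> 10.0.0.1 (expiry=4+2=6). clock=4
Op 4: insert a.com -> 10.0.0.1 (expiry=4+5=9). clock=4
Op 5: insert a.com -> 10.0.0.3 (expiry=4+19=23). clock=4
Op 6: tick 2 -> clock=6. purged={c.com}
Op 7: insert c.com -> 10.0.0.7 (expiry=6+11=17). clock=6
Op 8: tick 4 -> clock=10.
Op 9: insert b.com -> 10.0.0.2 (expiry=10+10=20). clock=10
Op 10: tick 4 -> clock=14.
Op 11: tick 2 -> clock=16.
Op 12: tick 4 -> clock=20. purged={b.com,c.com}
lookup b.com: not in cache (expired or never inserted)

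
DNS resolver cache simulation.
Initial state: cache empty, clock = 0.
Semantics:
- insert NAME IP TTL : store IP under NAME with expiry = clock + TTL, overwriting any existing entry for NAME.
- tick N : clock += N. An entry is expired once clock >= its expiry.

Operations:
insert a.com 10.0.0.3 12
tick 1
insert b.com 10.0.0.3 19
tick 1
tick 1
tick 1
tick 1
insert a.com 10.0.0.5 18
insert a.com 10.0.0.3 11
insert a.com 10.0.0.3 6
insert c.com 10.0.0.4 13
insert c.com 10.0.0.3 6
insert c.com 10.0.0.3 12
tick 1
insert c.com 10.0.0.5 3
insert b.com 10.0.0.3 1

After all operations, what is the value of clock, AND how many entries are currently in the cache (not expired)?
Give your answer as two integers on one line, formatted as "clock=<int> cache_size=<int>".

Answer: clock=6 cache_size=3

Derivation:
Op 1: insert a.com -> 10.0.0.3 (expiry=0+12=12). clock=0
Op 2: tick 1 -> clock=1.
Op 3: insert b.com -> 10.0.0.3 (expiry=1+19=20). clock=1
Op 4: tick 1 -> clock=2.
Op 5: tick 1 -> clock=3.
Op 6: tick 1 -> clock=4.
Op 7: tick 1 -> clock=5.
Op 8: insert a.com -> 10.0.0.5 (expiry=5+18=23). clock=5
Op 9: insert a.com -> 10.0.0.3 (expiry=5+11=16). clock=5
Op 10: insert a.com -> 10.0.0.3 (expiry=5+6=11). clock=5
Op 11: insert c.com -> 10.0.0.4 (expiry=5+13=18). clock=5
Op 12: insert c.com -> 10.0.0.3 (expiry=5+6=11). clock=5
Op 13: insert c.com -> 10.0.0.3 (expiry=5+12=17). clock=5
Op 14: tick 1 -> clock=6.
Op 15: insert c.com -> 10.0.0.5 (expiry=6+3=9). clock=6
Op 16: insert b.com -> 10.0.0.3 (expiry=6+1=7). clock=6
Final clock = 6
Final cache (unexpired): {a.com,b.com,c.com} -> size=3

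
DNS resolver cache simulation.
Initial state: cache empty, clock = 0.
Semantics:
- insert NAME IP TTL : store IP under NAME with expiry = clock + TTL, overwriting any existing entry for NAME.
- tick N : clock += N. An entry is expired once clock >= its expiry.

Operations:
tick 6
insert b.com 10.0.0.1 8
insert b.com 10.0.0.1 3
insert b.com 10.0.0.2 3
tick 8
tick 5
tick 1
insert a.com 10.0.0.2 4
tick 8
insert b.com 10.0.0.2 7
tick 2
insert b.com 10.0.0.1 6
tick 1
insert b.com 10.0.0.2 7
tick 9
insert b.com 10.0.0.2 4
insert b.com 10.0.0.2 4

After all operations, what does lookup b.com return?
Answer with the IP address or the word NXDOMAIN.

Answer: 10.0.0.2

Derivation:
Op 1: tick 6 -> clock=6.
Op 2: insert b.com -> 10.0.0.1 (expiry=6+8=14). clock=6
Op 3: insert b.com -> 10.0.0.1 (expiry=6+3=9). clock=6
Op 4: insert b.com -> 10.0.0.2 (expiry=6+3=9). clock=6
Op 5: tick 8 -> clock=14. purged={b.com}
Op 6: tick 5 -> clock=19.
Op 7: tick 1 -> clock=20.
Op 8: insert a.com -> 10.0.0.2 (expiry=20+4=24). clock=20
Op 9: tick 8 -> clock=28. purged={a.com}
Op 10: insert b.com -> 10.0.0.2 (expiry=28+7=35). clock=28
Op 11: tick 2 -> clock=30.
Op 12: insert b.com -> 10.0.0.1 (expiry=30+6=36). clock=30
Op 13: tick 1 -> clock=31.
Op 14: insert b.com -> 10.0.0.2 (expiry=31+7=38). clock=31
Op 15: tick 9 -> clock=40. purged={b.com}
Op 16: insert b.com -> 10.0.0.2 (expiry=40+4=44). clock=40
Op 17: insert b.com -> 10.0.0.2 (expiry=40+4=44). clock=40
lookup b.com: present, ip=10.0.0.2 expiry=44 > clock=40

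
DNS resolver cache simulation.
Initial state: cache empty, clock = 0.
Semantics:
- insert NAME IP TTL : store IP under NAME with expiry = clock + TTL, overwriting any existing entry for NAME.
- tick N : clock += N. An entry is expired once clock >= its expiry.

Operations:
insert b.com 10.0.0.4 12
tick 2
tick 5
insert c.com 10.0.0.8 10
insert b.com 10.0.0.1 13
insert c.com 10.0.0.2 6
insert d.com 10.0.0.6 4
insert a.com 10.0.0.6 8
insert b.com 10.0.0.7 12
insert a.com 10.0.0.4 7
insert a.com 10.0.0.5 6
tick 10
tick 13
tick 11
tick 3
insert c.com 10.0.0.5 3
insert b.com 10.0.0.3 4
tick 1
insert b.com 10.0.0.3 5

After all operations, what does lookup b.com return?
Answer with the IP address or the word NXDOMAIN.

Op 1: insert b.com -> 10.0.0.4 (expiry=0+12=12). clock=0
Op 2: tick 2 -> clock=2.
Op 3: tick 5 -> clock=7.
Op 4: insert c.com -> 10.0.0.8 (expiry=7+10=17). clock=7
Op 5: insert b.com -> 10.0.0.1 (expiry=7+13=20). clock=7
Op 6: insert c.com -> 10.0.0.2 (expiry=7+6=13). clock=7
Op 7: insert d.com -> 10.0.0.6 (expiry=7+4=11). clock=7
Op 8: insert a.com -> 10.0.0.6 (expiry=7+8=15). clock=7
Op 9: insert b.com -> 10.0.0.7 (expiry=7+12=19). clock=7
Op 10: insert a.com -> 10.0.0.4 (expiry=7+7=14). clock=7
Op 11: insert a.com -> 10.0.0.5 (expiry=7+6=13). clock=7
Op 12: tick 10 -> clock=17. purged={a.com,c.com,d.com}
Op 13: tick 13 -> clock=30. purged={b.com}
Op 14: tick 11 -> clock=41.
Op 15: tick 3 -> clock=44.
Op 16: insert c.com -> 10.0.0.5 (expiry=44+3=47). clock=44
Op 17: insert b.com -> 10.0.0.3 (expiry=44+4=48). clock=44
Op 18: tick 1 -> clock=45.
Op 19: insert b.com -> 10.0.0.3 (expiry=45+5=50). clock=45
lookup b.com: present, ip=10.0.0.3 expiry=50 > clock=45

Answer: 10.0.0.3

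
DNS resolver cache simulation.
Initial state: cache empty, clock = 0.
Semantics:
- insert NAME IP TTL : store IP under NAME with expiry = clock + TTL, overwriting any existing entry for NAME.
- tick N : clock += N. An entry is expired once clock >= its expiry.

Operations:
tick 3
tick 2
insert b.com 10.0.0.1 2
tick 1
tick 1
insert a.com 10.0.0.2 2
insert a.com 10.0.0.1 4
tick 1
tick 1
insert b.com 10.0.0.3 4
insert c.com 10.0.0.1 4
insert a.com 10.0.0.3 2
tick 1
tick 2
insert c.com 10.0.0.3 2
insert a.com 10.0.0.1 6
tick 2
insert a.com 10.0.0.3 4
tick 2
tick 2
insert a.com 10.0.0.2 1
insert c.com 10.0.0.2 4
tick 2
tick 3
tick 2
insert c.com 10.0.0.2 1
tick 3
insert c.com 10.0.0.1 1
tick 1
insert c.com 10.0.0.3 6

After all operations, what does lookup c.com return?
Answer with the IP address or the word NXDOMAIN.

Op 1: tick 3 -> clock=3.
Op 2: tick 2 -> clock=5.
Op 3: insert b.com -> 10.0.0.1 (expiry=5+2=7). clock=5
Op 4: tick 1 -> clock=6.
Op 5: tick 1 -> clock=7. purged={b.com}
Op 6: insert a.com -> 10.0.0.2 (expiry=7+2=9). clock=7
Op 7: insert a.com -> 10.0.0.1 (expiry=7+4=11). clock=7
Op 8: tick 1 -> clock=8.
Op 9: tick 1 -> clock=9.
Op 10: insert b.com -> 10.0.0.3 (expiry=9+4=13). clock=9
Op 11: insert c.com -> 10.0.0.1 (expiry=9+4=13). clock=9
Op 12: insert a.com -> 10.0.0.3 (expiry=9+2=11). clock=9
Op 13: tick 1 -> clock=10.
Op 14: tick 2 -> clock=12. purged={a.com}
Op 15: insert c.com -> 10.0.0.3 (expiry=12+2=14). clock=12
Op 16: insert a.com -> 10.0.0.1 (expiry=12+6=18). clock=12
Op 17: tick 2 -> clock=14. purged={b.com,c.com}
Op 18: insert a.com -> 10.0.0.3 (expiry=14+4=18). clock=14
Op 19: tick 2 -> clock=16.
Op 20: tick 2 -> clock=18. purged={a.com}
Op 21: insert a.com -> 10.0.0.2 (expiry=18+1=19). clock=18
Op 22: insert c.com -> 10.0.0.2 (expiry=18+4=22). clock=18
Op 23: tick 2 -> clock=20. purged={a.com}
Op 24: tick 3 -> clock=23. purged={c.com}
Op 25: tick 2 -> clock=25.
Op 26: insert c.com -> 10.0.0.2 (expiry=25+1=26). clock=25
Op 27: tick 3 -> clock=28. purged={c.com}
Op 28: insert c.com -> 10.0.0.1 (expiry=28+1=29). clock=28
Op 29: tick 1 -> clock=29. purged={c.com}
Op 30: insert c.com -> 10.0.0.3 (expiry=29+6=35). clock=29
lookup c.com: present, ip=10.0.0.3 expiry=35 > clock=29

Answer: 10.0.0.3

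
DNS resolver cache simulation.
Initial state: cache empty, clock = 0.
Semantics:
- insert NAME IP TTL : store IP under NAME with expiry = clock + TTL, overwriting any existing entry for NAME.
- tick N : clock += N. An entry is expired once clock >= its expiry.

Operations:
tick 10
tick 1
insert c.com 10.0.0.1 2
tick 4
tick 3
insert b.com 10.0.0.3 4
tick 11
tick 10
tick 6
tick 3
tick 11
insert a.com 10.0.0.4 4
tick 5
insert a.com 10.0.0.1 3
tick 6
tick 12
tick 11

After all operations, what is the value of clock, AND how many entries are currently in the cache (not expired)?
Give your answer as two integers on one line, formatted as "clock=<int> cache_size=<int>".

Op 1: tick 10 -> clock=10.
Op 2: tick 1 -> clock=11.
Op 3: insert c.com -> 10.0.0.1 (expiry=11+2=13). clock=11
Op 4: tick 4 -> clock=15. purged={c.com}
Op 5: tick 3 -> clock=18.
Op 6: insert b.com -> 10.0.0.3 (expiry=18+4=22). clock=18
Op 7: tick 11 -> clock=29. purged={b.com}
Op 8: tick 10 -> clock=39.
Op 9: tick 6 -> clock=45.
Op 10: tick 3 -> clock=48.
Op 11: tick 11 -> clock=59.
Op 12: insert a.com -> 10.0.0.4 (expiry=59+4=63). clock=59
Op 13: tick 5 -> clock=64. purged={a.com}
Op 14: insert a.com -> 10.0.0.1 (expiry=64+3=67). clock=64
Op 15: tick 6 -> clock=70. purged={a.com}
Op 16: tick 12 -> clock=82.
Op 17: tick 11 -> clock=93.
Final clock = 93
Final cache (unexpired): {} -> size=0

Answer: clock=93 cache_size=0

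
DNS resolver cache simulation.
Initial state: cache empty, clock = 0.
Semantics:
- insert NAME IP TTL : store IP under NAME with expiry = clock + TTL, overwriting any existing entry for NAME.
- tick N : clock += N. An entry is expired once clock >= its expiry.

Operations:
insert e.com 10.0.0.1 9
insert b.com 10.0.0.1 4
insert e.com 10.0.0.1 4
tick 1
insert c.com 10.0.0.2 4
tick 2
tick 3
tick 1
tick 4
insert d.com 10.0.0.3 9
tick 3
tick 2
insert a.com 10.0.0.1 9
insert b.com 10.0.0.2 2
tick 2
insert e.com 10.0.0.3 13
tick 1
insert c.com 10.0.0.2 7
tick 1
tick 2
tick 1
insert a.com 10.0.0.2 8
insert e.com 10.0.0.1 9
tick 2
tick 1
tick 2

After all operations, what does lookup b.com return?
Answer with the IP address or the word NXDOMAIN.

Answer: NXDOMAIN

Derivation:
Op 1: insert e.com -> 10.0.0.1 (expiry=0+9=9). clock=0
Op 2: insert b.com -> 10.0.0.1 (expiry=0+4=4). clock=0
Op 3: insert e.com -> 10.0.0.1 (expiry=0+4=4). clock=0
Op 4: tick 1 -> clock=1.
Op 5: insert c.com -> 10.0.0.2 (expiry=1+4=5). clock=1
Op 6: tick 2 -> clock=3.
Op 7: tick 3 -> clock=6. purged={b.com,c.com,e.com}
Op 8: tick 1 -> clock=7.
Op 9: tick 4 -> clock=11.
Op 10: insert d.com -> 10.0.0.3 (expiry=11+9=20). clock=11
Op 11: tick 3 -> clock=14.
Op 12: tick 2 -> clock=16.
Op 13: insert a.com -> 10.0.0.1 (expiry=16+9=25). clock=16
Op 14: insert b.com -> 10.0.0.2 (expiry=16+2=18). clock=16
Op 15: tick 2 -> clock=18. purged={b.com}
Op 16: insert e.com -> 10.0.0.3 (expiry=18+13=31). clock=18
Op 17: tick 1 -> clock=19.
Op 18: insert c.com -> 10.0.0.2 (expiry=19+7=26). clock=19
Op 19: tick 1 -> clock=20. purged={d.com}
Op 20: tick 2 -> clock=22.
Op 21: tick 1 -> clock=23.
Op 22: insert a.com -> 10.0.0.2 (expiry=23+8=31). clock=23
Op 23: insert e.com -> 10.0.0.1 (expiry=23+9=32). clock=23
Op 24: tick 2 -> clock=25.
Op 25: tick 1 -> clock=26. purged={c.com}
Op 26: tick 2 -> clock=28.
lookup b.com: not in cache (expired or never inserted)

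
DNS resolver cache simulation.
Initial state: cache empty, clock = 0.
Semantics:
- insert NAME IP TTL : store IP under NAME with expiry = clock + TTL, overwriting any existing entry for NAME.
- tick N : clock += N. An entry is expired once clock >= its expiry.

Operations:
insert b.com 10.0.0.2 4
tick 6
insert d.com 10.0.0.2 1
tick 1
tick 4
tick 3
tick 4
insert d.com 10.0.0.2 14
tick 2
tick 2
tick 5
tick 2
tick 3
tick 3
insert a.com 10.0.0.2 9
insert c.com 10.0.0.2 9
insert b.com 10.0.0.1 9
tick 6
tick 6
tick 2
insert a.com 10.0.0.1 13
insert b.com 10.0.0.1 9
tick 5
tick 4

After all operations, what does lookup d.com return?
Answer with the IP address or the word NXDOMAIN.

Answer: NXDOMAIN

Derivation:
Op 1: insert b.com -> 10.0.0.2 (expiry=0+4=4). clock=0
Op 2: tick 6 -> clock=6. purged={b.com}
Op 3: insert d.com -> 10.0.0.2 (expiry=6+1=7). clock=6
Op 4: tick 1 -> clock=7. purged={d.com}
Op 5: tick 4 -> clock=11.
Op 6: tick 3 -> clock=14.
Op 7: tick 4 -> clock=18.
Op 8: insert d.com -> 10.0.0.2 (expiry=18+14=32). clock=18
Op 9: tick 2 -> clock=20.
Op 10: tick 2 -> clock=22.
Op 11: tick 5 -> clock=27.
Op 12: tick 2 -> clock=29.
Op 13: tick 3 -> clock=32. purged={d.com}
Op 14: tick 3 -> clock=35.
Op 15: insert a.com -> 10.0.0.2 (expiry=35+9=44). clock=35
Op 16: insert c.com -> 10.0.0.2 (expiry=35+9=44). clock=35
Op 17: insert b.com -> 10.0.0.1 (expiry=35+9=44). clock=35
Op 18: tick 6 -> clock=41.
Op 19: tick 6 -> clock=47. purged={a.com,b.com,c.com}
Op 20: tick 2 -> clock=49.
Op 21: insert a.com -> 10.0.0.1 (expiry=49+13=62). clock=49
Op 22: insert b.com -> 10.0.0.1 (expiry=49+9=58). clock=49
Op 23: tick 5 -> clock=54.
Op 24: tick 4 -> clock=58. purged={b.com}
lookup d.com: not in cache (expired or never inserted)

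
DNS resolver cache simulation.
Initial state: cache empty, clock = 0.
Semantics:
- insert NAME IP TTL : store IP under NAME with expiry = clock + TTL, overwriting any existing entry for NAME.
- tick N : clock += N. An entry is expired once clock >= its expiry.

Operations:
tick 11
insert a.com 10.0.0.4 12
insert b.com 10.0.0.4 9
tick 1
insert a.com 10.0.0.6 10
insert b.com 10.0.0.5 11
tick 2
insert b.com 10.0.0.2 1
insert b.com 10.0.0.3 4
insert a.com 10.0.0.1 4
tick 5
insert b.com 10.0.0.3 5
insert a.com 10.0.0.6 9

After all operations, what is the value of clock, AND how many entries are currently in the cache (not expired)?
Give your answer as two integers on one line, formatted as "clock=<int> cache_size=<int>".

Op 1: tick 11 -> clock=11.
Op 2: insert a.com -> 10.0.0.4 (expiry=11+12=23). clock=11
Op 3: insert b.com -> 10.0.0.4 (expiry=11+9=20). clock=11
Op 4: tick 1 -> clock=12.
Op 5: insert a.com -> 10.0.0.6 (expiry=12+10=22). clock=12
Op 6: insert b.com -> 10.0.0.5 (expiry=12+11=23). clock=12
Op 7: tick 2 -> clock=14.
Op 8: insert b.com -> 10.0.0.2 (expiry=14+1=15). clock=14
Op 9: insert b.com -> 10.0.0.3 (expiry=14+4=18). clock=14
Op 10: insert a.com -> 10.0.0.1 (expiry=14+4=18). clock=14
Op 11: tick 5 -> clock=19. purged={a.com,b.com}
Op 12: insert b.com -> 10.0.0.3 (expiry=19+5=24). clock=19
Op 13: insert a.com -> 10.0.0.6 (expiry=19+9=28). clock=19
Final clock = 19
Final cache (unexpired): {a.com,b.com} -> size=2

Answer: clock=19 cache_size=2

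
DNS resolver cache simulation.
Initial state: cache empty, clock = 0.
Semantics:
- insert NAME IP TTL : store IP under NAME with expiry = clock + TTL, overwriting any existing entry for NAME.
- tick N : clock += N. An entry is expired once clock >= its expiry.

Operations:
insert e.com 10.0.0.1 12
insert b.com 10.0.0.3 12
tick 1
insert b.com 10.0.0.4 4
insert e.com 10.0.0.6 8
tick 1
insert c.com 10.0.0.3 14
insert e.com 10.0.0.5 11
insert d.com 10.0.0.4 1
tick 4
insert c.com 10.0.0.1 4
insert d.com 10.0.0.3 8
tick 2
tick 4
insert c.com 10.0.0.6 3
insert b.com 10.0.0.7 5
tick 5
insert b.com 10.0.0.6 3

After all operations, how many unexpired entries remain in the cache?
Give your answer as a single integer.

Op 1: insert e.com -> 10.0.0.1 (expiry=0+12=12). clock=0
Op 2: insert b.com -> 10.0.0.3 (expiry=0+12=12). clock=0
Op 3: tick 1 -> clock=1.
Op 4: insert b.com -> 10.0.0.4 (expiry=1+4=5). clock=1
Op 5: insert e.com -> 10.0.0.6 (expiry=1+8=9). clock=1
Op 6: tick 1 -> clock=2.
Op 7: insert c.com -> 10.0.0.3 (expiry=2+14=16). clock=2
Op 8: insert e.com -> 10.0.0.5 (expiry=2+11=13). clock=2
Op 9: insert d.com -> 10.0.0.4 (expiry=2+1=3). clock=2
Op 10: tick 4 -> clock=6. purged={b.com,d.com}
Op 11: insert c.com -> 10.0.0.1 (expiry=6+4=10). clock=6
Op 12: insert d.com -> 10.0.0.3 (expiry=6+8=14). clock=6
Op 13: tick 2 -> clock=8.
Op 14: tick 4 -> clock=12. purged={c.com}
Op 15: insert c.com -> 10.0.0.6 (expiry=12+3=15). clock=12
Op 16: insert b.com -> 10.0.0.7 (expiry=12+5=17). clock=12
Op 17: tick 5 -> clock=17. purged={b.com,c.com,d.com,e.com}
Op 18: insert b.com -> 10.0.0.6 (expiry=17+3=20). clock=17
Final cache (unexpired): {b.com} -> size=1

Answer: 1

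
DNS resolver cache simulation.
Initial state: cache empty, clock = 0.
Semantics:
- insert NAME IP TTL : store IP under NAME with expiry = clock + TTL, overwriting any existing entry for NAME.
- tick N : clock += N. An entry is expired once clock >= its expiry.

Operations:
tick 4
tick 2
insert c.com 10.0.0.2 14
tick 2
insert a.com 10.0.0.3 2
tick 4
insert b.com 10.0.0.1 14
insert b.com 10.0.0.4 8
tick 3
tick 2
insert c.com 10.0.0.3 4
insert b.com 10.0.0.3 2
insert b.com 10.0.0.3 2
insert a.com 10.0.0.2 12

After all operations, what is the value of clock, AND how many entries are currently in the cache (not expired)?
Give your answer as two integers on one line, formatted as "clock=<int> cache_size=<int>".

Answer: clock=17 cache_size=3

Derivation:
Op 1: tick 4 -> clock=4.
Op 2: tick 2 -> clock=6.
Op 3: insert c.com -> 10.0.0.2 (expiry=6+14=20). clock=6
Op 4: tick 2 -> clock=8.
Op 5: insert a.com -> 10.0.0.3 (expiry=8+2=10). clock=8
Op 6: tick 4 -> clock=12. purged={a.com}
Op 7: insert b.com -> 10.0.0.1 (expiry=12+14=26). clock=12
Op 8: insert b.com -> 10.0.0.4 (expiry=12+8=20). clock=12
Op 9: tick 3 -> clock=15.
Op 10: tick 2 -> clock=17.
Op 11: insert c.com -> 10.0.0.3 (expiry=17+4=21). clock=17
Op 12: insert b.com -> 10.0.0.3 (expiry=17+2=19). clock=17
Op 13: insert b.com -> 10.0.0.3 (expiry=17+2=19). clock=17
Op 14: insert a.com -> 10.0.0.2 (expiry=17+12=29). clock=17
Final clock = 17
Final cache (unexpired): {a.com,b.com,c.com} -> size=3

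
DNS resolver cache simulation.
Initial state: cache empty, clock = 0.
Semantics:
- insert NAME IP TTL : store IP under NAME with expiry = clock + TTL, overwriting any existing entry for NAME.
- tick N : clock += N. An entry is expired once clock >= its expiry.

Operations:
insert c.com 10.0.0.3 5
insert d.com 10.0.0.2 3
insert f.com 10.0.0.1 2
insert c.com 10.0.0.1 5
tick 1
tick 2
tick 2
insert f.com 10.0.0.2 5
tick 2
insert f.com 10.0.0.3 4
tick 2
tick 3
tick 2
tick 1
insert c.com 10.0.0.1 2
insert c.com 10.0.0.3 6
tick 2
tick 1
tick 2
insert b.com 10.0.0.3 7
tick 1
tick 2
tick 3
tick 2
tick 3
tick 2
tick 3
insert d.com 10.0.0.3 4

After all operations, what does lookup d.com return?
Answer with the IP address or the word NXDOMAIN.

Op 1: insert c.com -> 10.0.0.3 (expiry=0+5=5). clock=0
Op 2: insert d.com -> 10.0.0.2 (expiry=0+3=3). clock=0
Op 3: insert f.com -> 10.0.0.1 (expiry=0+2=2). clock=0
Op 4: insert c.com -> 10.0.0.1 (expiry=0+5=5). clock=0
Op 5: tick 1 -> clock=1.
Op 6: tick 2 -> clock=3. purged={d.com,f.com}
Op 7: tick 2 -> clock=5. purged={c.com}
Op 8: insert f.com -> 10.0.0.2 (expiry=5+5=10). clock=5
Op 9: tick 2 -> clock=7.
Op 10: insert f.com -> 10.0.0.3 (expiry=7+4=11). clock=7
Op 11: tick 2 -> clock=9.
Op 12: tick 3 -> clock=12. purged={f.com}
Op 13: tick 2 -> clock=14.
Op 14: tick 1 -> clock=15.
Op 15: insert c.com -> 10.0.0.1 (expiry=15+2=17). clock=15
Op 16: insert c.com -> 10.0.0.3 (expiry=15+6=21). clock=15
Op 17: tick 2 -> clock=17.
Op 18: tick 1 -> clock=18.
Op 19: tick 2 -> clock=20.
Op 20: insert b.com -> 10.0.0.3 (expiry=20+7=27). clock=20
Op 21: tick 1 -> clock=21. purged={c.com}
Op 22: tick 2 -> clock=23.
Op 23: tick 3 -> clock=26.
Op 24: tick 2 -> clock=28. purged={b.com}
Op 25: tick 3 -> clock=31.
Op 26: tick 2 -> clock=33.
Op 27: tick 3 -> clock=36.
Op 28: insert d.com -> 10.0.0.3 (expiry=36+4=40). clock=36
lookup d.com: present, ip=10.0.0.3 expiry=40 > clock=36

Answer: 10.0.0.3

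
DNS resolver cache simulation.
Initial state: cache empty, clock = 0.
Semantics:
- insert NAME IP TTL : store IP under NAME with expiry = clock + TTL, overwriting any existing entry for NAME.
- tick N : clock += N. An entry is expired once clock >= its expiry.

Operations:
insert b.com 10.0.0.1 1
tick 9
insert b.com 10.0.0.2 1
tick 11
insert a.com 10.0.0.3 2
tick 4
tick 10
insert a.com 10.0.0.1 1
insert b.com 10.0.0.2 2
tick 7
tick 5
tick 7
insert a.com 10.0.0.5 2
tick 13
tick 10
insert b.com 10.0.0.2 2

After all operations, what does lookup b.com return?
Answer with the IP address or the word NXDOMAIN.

Op 1: insert b.com -> 10.0.0.1 (expiry=0+1=1). clock=0
Op 2: tick 9 -> clock=9. purged={b.com}
Op 3: insert b.com -> 10.0.0.2 (expiry=9+1=10). clock=9
Op 4: tick 11 -> clock=20. purged={b.com}
Op 5: insert a.com -> 10.0.0.3 (expiry=20+2=22). clock=20
Op 6: tick 4 -> clock=24. purged={a.com}
Op 7: tick 10 -> clock=34.
Op 8: insert a.com -> 10.0.0.1 (expiry=34+1=35). clock=34
Op 9: insert b.com -> 10.0.0.2 (expiry=34+2=36). clock=34
Op 10: tick 7 -> clock=41. purged={a.com,b.com}
Op 11: tick 5 -> clock=46.
Op 12: tick 7 -> clock=53.
Op 13: insert a.com -> 10.0.0.5 (expiry=53+2=55). clock=53
Op 14: tick 13 -> clock=66. purged={a.com}
Op 15: tick 10 -> clock=76.
Op 16: insert b.com -> 10.0.0.2 (expiry=76+2=78). clock=76
lookup b.com: present, ip=10.0.0.2 expiry=78 > clock=76

Answer: 10.0.0.2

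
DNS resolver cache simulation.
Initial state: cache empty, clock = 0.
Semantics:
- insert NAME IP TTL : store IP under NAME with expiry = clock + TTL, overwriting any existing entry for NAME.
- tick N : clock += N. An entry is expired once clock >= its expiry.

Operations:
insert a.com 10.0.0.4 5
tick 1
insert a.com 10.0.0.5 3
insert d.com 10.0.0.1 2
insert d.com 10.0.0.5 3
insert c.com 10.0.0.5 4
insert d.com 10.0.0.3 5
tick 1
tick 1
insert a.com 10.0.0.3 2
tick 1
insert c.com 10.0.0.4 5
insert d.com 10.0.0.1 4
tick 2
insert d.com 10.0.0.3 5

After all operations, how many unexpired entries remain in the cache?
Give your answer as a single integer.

Answer: 2

Derivation:
Op 1: insert a.com -> 10.0.0.4 (expiry=0+5=5). clock=0
Op 2: tick 1 -> clock=1.
Op 3: insert a.com -> 10.0.0.5 (expiry=1+3=4). clock=1
Op 4: insert d.com -> 10.0.0.1 (expiry=1+2=3). clock=1
Op 5: insert d.com -> 10.0.0.5 (expiry=1+3=4). clock=1
Op 6: insert c.com -> 10.0.0.5 (expiry=1+4=5). clock=1
Op 7: insert d.com -> 10.0.0.3 (expiry=1+5=6). clock=1
Op 8: tick 1 -> clock=2.
Op 9: tick 1 -> clock=3.
Op 10: insert a.com -> 10.0.0.3 (expiry=3+2=5). clock=3
Op 11: tick 1 -> clock=4.
Op 12: insert c.com -> 10.0.0.4 (expiry=4+5=9). clock=4
Op 13: insert d.com -> 10.0.0.1 (expiry=4+4=8). clock=4
Op 14: tick 2 -> clock=6. purged={a.com}
Op 15: insert d.com -> 10.0.0.3 (expiry=6+5=11). clock=6
Final cache (unexpired): {c.com,d.com} -> size=2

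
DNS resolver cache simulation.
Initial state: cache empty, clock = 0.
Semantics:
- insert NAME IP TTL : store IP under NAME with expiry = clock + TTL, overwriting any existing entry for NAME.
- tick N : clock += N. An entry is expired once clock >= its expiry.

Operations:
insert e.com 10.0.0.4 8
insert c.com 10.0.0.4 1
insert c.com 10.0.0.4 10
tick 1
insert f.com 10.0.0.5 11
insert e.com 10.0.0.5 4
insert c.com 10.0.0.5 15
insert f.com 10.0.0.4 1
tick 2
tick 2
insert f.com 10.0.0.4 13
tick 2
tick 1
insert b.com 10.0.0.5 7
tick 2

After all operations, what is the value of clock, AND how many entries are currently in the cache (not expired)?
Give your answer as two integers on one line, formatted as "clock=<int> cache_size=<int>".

Answer: clock=10 cache_size=3

Derivation:
Op 1: insert e.com -> 10.0.0.4 (expiry=0+8=8). clock=0
Op 2: insert c.com -> 10.0.0.4 (expiry=0+1=1). clock=0
Op 3: insert c.com -> 10.0.0.4 (expiry=0+10=10). clock=0
Op 4: tick 1 -> clock=1.
Op 5: insert f.com -> 10.0.0.5 (expiry=1+11=12). clock=1
Op 6: insert e.com -> 10.0.0.5 (expiry=1+4=5). clock=1
Op 7: insert c.com -> 10.0.0.5 (expiry=1+15=16). clock=1
Op 8: insert f.com -> 10.0.0.4 (expiry=1+1=2). clock=1
Op 9: tick 2 -> clock=3. purged={f.com}
Op 10: tick 2 -> clock=5. purged={e.com}
Op 11: insert f.com -> 10.0.0.4 (expiry=5+13=18). clock=5
Op 12: tick 2 -> clock=7.
Op 13: tick 1 -> clock=8.
Op 14: insert b.com -> 10.0.0.5 (expiry=8+7=15). clock=8
Op 15: tick 2 -> clock=10.
Final clock = 10
Final cache (unexpired): {b.com,c.com,f.com} -> size=3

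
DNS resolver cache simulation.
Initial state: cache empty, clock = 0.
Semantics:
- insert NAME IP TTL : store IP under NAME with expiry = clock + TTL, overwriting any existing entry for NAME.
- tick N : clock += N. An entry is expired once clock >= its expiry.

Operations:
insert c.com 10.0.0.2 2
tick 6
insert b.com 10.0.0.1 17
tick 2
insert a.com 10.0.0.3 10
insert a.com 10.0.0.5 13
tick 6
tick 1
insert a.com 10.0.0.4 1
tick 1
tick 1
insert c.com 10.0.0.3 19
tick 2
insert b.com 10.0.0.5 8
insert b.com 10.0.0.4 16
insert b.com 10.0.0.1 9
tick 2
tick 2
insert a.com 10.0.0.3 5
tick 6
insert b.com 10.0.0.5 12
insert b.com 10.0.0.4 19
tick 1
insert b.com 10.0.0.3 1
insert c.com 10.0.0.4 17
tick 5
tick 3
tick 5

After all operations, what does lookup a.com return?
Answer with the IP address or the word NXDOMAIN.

Op 1: insert c.com -> 10.0.0.2 (expiry=0+2=2). clock=0
Op 2: tick 6 -> clock=6. purged={c.com}
Op 3: insert b.com -> 10.0.0.1 (expiry=6+17=23). clock=6
Op 4: tick 2 -> clock=8.
Op 5: insert a.com -> 10.0.0.3 (expiry=8+10=18). clock=8
Op 6: insert a.com -> 10.0.0.5 (expiry=8+13=21). clock=8
Op 7: tick 6 -> clock=14.
Op 8: tick 1 -> clock=15.
Op 9: insert a.com -> 10.0.0.4 (expiry=15+1=16). clock=15
Op 10: tick 1 -> clock=16. purged={a.com}
Op 11: tick 1 -> clock=17.
Op 12: insert c.com -> 10.0.0.3 (expiry=17+19=36). clock=17
Op 13: tick 2 -> clock=19.
Op 14: insert b.com -> 10.0.0.5 (expiry=19+8=27). clock=19
Op 15: insert b.com -> 10.0.0.4 (expiry=19+16=35). clock=19
Op 16: insert b.com -> 10.0.0.1 (expiry=19+9=28). clock=19
Op 17: tick 2 -> clock=21.
Op 18: tick 2 -> clock=23.
Op 19: insert a.com -> 10.0.0.3 (expiry=23+5=28). clock=23
Op 20: tick 6 -> clock=29. purged={a.com,b.com}
Op 21: insert b.com -> 10.0.0.5 (expiry=29+12=41). clock=29
Op 22: insert b.com -> 10.0.0.4 (expiry=29+19=48). clock=29
Op 23: tick 1 -> clock=30.
Op 24: insert b.com -> 10.0.0.3 (expiry=30+1=31). clock=30
Op 25: insert c.com -> 10.0.0.4 (expiry=30+17=47). clock=30
Op 26: tick 5 -> clock=35. purged={b.com}
Op 27: tick 3 -> clock=38.
Op 28: tick 5 -> clock=43.
lookup a.com: not in cache (expired or never inserted)

Answer: NXDOMAIN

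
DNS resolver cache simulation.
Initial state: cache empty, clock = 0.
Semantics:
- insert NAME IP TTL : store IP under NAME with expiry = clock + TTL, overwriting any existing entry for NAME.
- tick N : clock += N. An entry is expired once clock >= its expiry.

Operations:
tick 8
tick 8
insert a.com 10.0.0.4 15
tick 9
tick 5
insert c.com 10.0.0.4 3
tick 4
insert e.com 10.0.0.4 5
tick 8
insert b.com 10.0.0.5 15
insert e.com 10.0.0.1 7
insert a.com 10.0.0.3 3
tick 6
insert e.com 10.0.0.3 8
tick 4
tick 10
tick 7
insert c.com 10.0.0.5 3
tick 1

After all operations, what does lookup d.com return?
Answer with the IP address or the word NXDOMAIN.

Answer: NXDOMAIN

Derivation:
Op 1: tick 8 -> clock=8.
Op 2: tick 8 -> clock=16.
Op 3: insert a.com -> 10.0.0.4 (expiry=16+15=31). clock=16
Op 4: tick 9 -> clock=25.
Op 5: tick 5 -> clock=30.
Op 6: insert c.com -> 10.0.0.4 (expiry=30+3=33). clock=30
Op 7: tick 4 -> clock=34. purged={a.com,c.com}
Op 8: insert e.com -> 10.0.0.4 (expiry=34+5=39). clock=34
Op 9: tick 8 -> clock=42. purged={e.com}
Op 10: insert b.com -> 10.0.0.5 (expiry=42+15=57). clock=42
Op 11: insert e.com -> 10.0.0.1 (expiry=42+7=49). clock=42
Op 12: insert a.com -> 10.0.0.3 (expiry=42+3=45). clock=42
Op 13: tick 6 -> clock=48. purged={a.com}
Op 14: insert e.com -> 10.0.0.3 (expiry=48+8=56). clock=48
Op 15: tick 4 -> clock=52.
Op 16: tick 10 -> clock=62. purged={b.com,e.com}
Op 17: tick 7 -> clock=69.
Op 18: insert c.com -> 10.0.0.5 (expiry=69+3=72). clock=69
Op 19: tick 1 -> clock=70.
lookup d.com: not in cache (expired or never inserted)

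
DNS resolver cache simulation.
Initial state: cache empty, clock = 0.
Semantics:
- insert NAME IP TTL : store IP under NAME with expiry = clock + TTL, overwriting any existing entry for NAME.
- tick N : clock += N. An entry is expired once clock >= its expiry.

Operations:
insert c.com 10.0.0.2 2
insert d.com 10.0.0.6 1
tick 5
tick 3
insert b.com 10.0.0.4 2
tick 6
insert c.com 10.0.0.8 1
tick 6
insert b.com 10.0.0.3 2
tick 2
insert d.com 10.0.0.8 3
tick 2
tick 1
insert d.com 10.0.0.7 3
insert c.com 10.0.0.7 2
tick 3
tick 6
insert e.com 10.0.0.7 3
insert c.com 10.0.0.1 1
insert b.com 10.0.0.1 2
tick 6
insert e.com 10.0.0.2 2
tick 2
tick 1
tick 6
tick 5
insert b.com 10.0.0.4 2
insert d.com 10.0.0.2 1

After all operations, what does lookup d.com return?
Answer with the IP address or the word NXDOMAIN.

Answer: 10.0.0.2

Derivation:
Op 1: insert c.com -> 10.0.0.2 (expiry=0+2=2). clock=0
Op 2: insert d.com -> 10.0.0.6 (expiry=0+1=1). clock=0
Op 3: tick 5 -> clock=5. purged={c.com,d.com}
Op 4: tick 3 -> clock=8.
Op 5: insert b.com -> 10.0.0.4 (expiry=8+2=10). clock=8
Op 6: tick 6 -> clock=14. purged={b.com}
Op 7: insert c.com -> 10.0.0.8 (expiry=14+1=15). clock=14
Op 8: tick 6 -> clock=20. purged={c.com}
Op 9: insert b.com -> 10.0.0.3 (expiry=20+2=22). clock=20
Op 10: tick 2 -> clock=22. purged={b.com}
Op 11: insert d.com -> 10.0.0.8 (expiry=22+3=25). clock=22
Op 12: tick 2 -> clock=24.
Op 13: tick 1 -> clock=25. purged={d.com}
Op 14: insert d.com -> 10.0.0.7 (expiry=25+3=28). clock=25
Op 15: insert c.com -> 10.0.0.7 (expiry=25+2=27). clock=25
Op 16: tick 3 -> clock=28. purged={c.com,d.com}
Op 17: tick 6 -> clock=34.
Op 18: insert e.com -> 10.0.0.7 (expiry=34+3=37). clock=34
Op 19: insert c.com -> 10.0.0.1 (expiry=34+1=35). clock=34
Op 20: insert b.com -> 10.0.0.1 (expiry=34+2=36). clock=34
Op 21: tick 6 -> clock=40. purged={b.com,c.com,e.com}
Op 22: insert e.com -> 10.0.0.2 (expiry=40+2=42). clock=40
Op 23: tick 2 -> clock=42. purged={e.com}
Op 24: tick 1 -> clock=43.
Op 25: tick 6 -> clock=49.
Op 26: tick 5 -> clock=54.
Op 27: insert b.com -> 10.0.0.4 (expiry=54+2=56). clock=54
Op 28: insert d.com -> 10.0.0.2 (expiry=54+1=55). clock=54
lookup d.com: present, ip=10.0.0.2 expiry=55 > clock=54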